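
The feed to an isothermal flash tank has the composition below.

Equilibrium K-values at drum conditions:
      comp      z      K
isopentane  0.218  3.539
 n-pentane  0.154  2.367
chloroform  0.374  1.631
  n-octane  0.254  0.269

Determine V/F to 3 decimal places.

V/F = 0.793

Iterate (Newton) starting at V/F = 0.5:
  V/F = 0.500: g = 0.2557, g' = -0.798 → V/F = 0.821
  V/F = 0.821: g = -0.0298, g' = -1.124 → V/F = 0.794
  V/F = 0.794: g = -0.0009, g' = -1.058 → V/F = 0.793
Converged at V/F = 0.793.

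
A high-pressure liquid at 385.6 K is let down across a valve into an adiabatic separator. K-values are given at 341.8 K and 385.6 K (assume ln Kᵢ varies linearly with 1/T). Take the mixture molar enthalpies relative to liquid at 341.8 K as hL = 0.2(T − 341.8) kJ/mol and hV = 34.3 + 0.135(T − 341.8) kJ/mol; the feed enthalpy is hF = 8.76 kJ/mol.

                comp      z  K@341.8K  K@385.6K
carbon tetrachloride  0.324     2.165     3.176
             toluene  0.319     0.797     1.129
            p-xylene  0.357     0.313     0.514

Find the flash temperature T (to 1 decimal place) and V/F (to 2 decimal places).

T = 348.2 K, V/F = 0.22

Adiabatic flash: solve Rachford–Rice at each trial T, then check hF = ψ·hV(T) + (1−ψ)·hL(T).
  T = 341.8 K: K = (2.165, 0.797, 0.313), RR gives ψ = 0.115, H_out = 3.961 kJ/mol
  T = 385.6 K: K = (3.176, 1.129, 0.514), RR gives ψ = 0.825, H_out = 34.694 kJ/mol
  T = 363.7 K: K = (2.653, 0.959, 0.407), RR gives ψ = 0.459, H_out = 19.485 kJ/mol
  T = 352.8 K: K = (2.405, 0.877, 0.359), RR gives ψ = 0.293, H_out = 12.030 kJ/mol
  T = 347.3 K: K = (2.284, 0.837, 0.335), RR gives ψ = 0.206, H_out = 8.101 kJ/mol
  T = 350.1 K: K = (2.345, 0.857, 0.347), RR gives ψ = 0.251, H_out = 10.122 kJ/mol
  T = 348.7 K: K = (2.314, 0.847, 0.341), RR gives ψ = 0.229, H_out = 9.118 kJ/mol
Linear interpolation between T = 347.3 (H_out = 8.101) and T = 348.7 (H_out = 9.118) on hF = 8.76 gives T ≈ 348.2 K, at which ψ = 0.22.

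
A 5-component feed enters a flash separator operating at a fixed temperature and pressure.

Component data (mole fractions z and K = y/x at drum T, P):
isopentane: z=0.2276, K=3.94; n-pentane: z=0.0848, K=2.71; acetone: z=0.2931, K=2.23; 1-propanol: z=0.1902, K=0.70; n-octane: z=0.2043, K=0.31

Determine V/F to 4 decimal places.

Material balance + equilibrium reduce to Σ zᵢ(Kᵢ−1)/(1+V/F(Kᵢ−1)) = 0.
Feasibility: ΣzᵢKᵢ = 1.9766, Σzᵢ/Kᵢ = 1.1512 — both > 1, two phases present.
Newton iteration, V/F⁰ = 0.34:
  V/F = 0.3400: g = 0.43282, g' = -0.9989 → V/F = 0.7733
  V/F = 0.7733: g = 0.07509, g' = -0.8222 → V/F = 0.8646
  V/F = 0.8646: g = -0.00436, g' = -0.9302 → V/F = 0.8599
Converged at V/F = 0.8599.

V/F = 0.8599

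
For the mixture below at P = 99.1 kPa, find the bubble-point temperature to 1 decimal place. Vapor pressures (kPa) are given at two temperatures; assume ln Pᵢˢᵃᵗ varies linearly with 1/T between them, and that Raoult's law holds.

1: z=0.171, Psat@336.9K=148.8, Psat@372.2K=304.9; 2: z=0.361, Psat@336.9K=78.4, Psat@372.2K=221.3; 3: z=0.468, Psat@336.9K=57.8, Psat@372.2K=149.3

T = 344.2 K

Bubble-point temperature: ΣzᵢPᵢˢᵃᵗ(T) = P. Interpolate ln Pᵢˢᵃᵗ = aᵢ + bᵢ/T.
  T = 336.9 K: ΣzᵢPᵢˢᵃᵗ = 80.80 kPa
  T = 372.2 K: ΣzᵢPᵢˢᵃᵗ = 201.90 kPa
  T = 354.5 K: ΣzᵢPᵢˢᵃᵗ = 130.22 kPa
  T = 345.7 K: ΣzᵢPᵢˢᵃᵗ = 103.14 kPa
  T = 341.3 K: ΣzᵢPᵢˢᵃᵗ = 91.42 kPa
  T = 343.5 K: ΣzᵢPᵢˢᵃᵗ = 97.13 kPa
Interpolating between 343.5 K and 345.7 K gives T ≈ 344.2 K.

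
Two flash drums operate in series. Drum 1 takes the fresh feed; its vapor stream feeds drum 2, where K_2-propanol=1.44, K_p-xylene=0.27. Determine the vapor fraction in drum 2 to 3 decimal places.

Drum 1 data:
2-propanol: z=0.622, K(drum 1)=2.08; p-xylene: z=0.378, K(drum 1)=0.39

V/F (drum 2) = 0.462

Drum 1:
Rachford–Rice: g(ψ₁) = Σ zᵢ(Kᵢ−1)/(1+ψ₁(Kᵢ−1)) = 0.
Feasibility: ΣzᵢKᵢ = 1.441, Σzᵢ/Kᵢ = 1.268 — both > 1, two phases present.
Iterate (Newton) starting at ψ₁ = 0.41:
  ψ₁ = 0.410: g = 0.1581, g' = -0.599 → ψ₁ = 0.674
  ψ₁ = 0.674: g = -0.0029, g' = -0.649 → ψ₁ = 0.670
Converged at ψ₁ = 0.670.
Drum-1 compositions:
  2-propanol: x = 0.361, y = 0.751
  p-xylene: x = 0.639, y = 0.249
Drum-2 feed = drum-1 vapor: z₂ = (0.7508, 0.2492).
Drum 2:
Let ψ₂ = V/F and solve Σ zᵢ(Kᵢ−1)/(1+ψ₂(Kᵢ−1)) = 0.
Feasibility: ΣzᵢKᵢ = 1.148, Σzᵢ/Kᵢ = 1.444 — both > 1, two phases present.
Binary case is linear: z₁(K₁−1)(1+ψ₂(K₂−1)) + z₂(K₂−1)(1+ψ₂(K₁−1)) = 0
⇒ ψ₂ = [z₁(K₁−1)+z₂(K₂−1)] / [−(K₁−1)(K₂−1)] = 0.1484/0.3212 = 0.462
  2-propanol: x = 0.624, y = 0.898
  p-xylene: x = 0.376, y = 0.102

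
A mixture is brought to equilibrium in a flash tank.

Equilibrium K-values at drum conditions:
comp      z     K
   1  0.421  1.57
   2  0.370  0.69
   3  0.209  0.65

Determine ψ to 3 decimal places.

ψ = 0.281

Newton iteration, ψ⁰ = 0.5:
  ψ = 0.500: g = -0.0377, g' = -0.170 → ψ = 0.279
  ψ = 0.279: g = 0.0005, g' = -0.176 → ψ = 0.281
Converged at ψ = 0.281.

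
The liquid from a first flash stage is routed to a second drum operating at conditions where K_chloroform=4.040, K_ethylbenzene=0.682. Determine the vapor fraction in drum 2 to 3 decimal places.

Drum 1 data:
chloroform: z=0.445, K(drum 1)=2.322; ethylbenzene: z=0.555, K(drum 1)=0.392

Drum 1:
Rachford–Rice: g(ψ₁) = Σ zᵢ(Kᵢ−1)/(1+ψ₁(Kᵢ−1)) = 0.
g(0) = ΣzᵢKᵢ − 1 = 0.251 and g(1) = 1 − Σzᵢ/Kᵢ = -0.607, so a root lies in (0, 1).
Binary case is linear: z₁(K₁−1)(1+ψ₁(K₂−1)) + z₂(K₂−1)(1+ψ₁(K₁−1)) = 0
⇒ ψ₁ = [z₁(K₁−1)+z₂(K₂−1)] / [−(K₁−1)(K₂−1)] = 0.2509/0.8038 = 0.312
Drum-1 compositions:
  chloroform: x = 0.315, y = 0.731
  ethylbenzene: x = 0.685, y = 0.269
Drum-2 feed = drum-1 liquid: z₂ = (0.3150, 0.6850).
Drum 2:
Material balance + equilibrium reduce to Σ zᵢ(Kᵢ−1)/(1+ψ₂(Kᵢ−1)) = 0.
g(0) = ΣzᵢKᵢ − 1 = 0.740 and g(1) = 1 − Σzᵢ/Kᵢ = -0.082, so a root lies in (0, 1).
Newton iteration, ψ₂⁰ = 0.47:
  ψ₂ = 0.470: g = 0.1382, g' = -0.589 → ψ₂ = 0.705
  ψ₂ = 0.705: g = 0.0241, g' = -0.410 → ψ₂ = 0.763
  ψ₂ = 0.763: g = 0.0008, g' = -0.385 → ψ₂ = 0.765
Converged at ψ₂ = 0.765.
  chloroform: x = 0.095, y = 0.383
  ethylbenzene: x = 0.905, y = 0.617

V/F (drum 2) = 0.765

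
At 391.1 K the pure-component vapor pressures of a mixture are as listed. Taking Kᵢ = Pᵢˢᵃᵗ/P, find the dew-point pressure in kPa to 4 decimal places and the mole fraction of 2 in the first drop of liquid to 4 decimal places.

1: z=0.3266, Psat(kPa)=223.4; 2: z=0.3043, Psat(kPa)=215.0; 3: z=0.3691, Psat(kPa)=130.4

Pdew = 175.1982 kPa, x_2 = 0.2480

At the dew point ψ → 1, so Σzᵢ/Kᵢ = 1 with Kᵢ = Pᵢˢᵃᵗ/P ⇒ 1/P = Σzᵢ/Pᵢˢᵃᵗ.
1/P = 0.3266/223.4 + 0.3043/215.0 + 0.3691/130.4 = 0.0057078 ⇒ P = 175.1982 kPa
xᵢ = zᵢP/Pᵢˢᵃᵗ ⇒ x_2 = 0.3043·175.1982/215.0 = 0.2480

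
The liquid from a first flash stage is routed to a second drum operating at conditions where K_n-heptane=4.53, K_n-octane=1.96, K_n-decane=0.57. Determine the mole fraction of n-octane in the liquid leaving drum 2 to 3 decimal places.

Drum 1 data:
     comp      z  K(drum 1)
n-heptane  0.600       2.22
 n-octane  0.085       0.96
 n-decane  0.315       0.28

x_n-octane (drum 2) = 0.050

Drum 1:
Material balance + equilibrium reduce to Σ zᵢ(Kᵢ−1)/(1+ψ₁(Kᵢ−1)) = 0.
Check two-phase: ΣzᵢKᵢ = 1.502 > 1 and Σzᵢ/Kᵢ = 1.484 > 1, so g(0) = 0.502 > 0 and g(1) = -0.484 < 0.
Newton–Raphson from ψ₁ = 0.5:
  ψ₁ = 0.500: g = 0.0968, g' = -0.743 → ψ₁ = 0.630
  ψ₁ = 0.630: g = -0.0049, g' = -0.833 → ψ₁ = 0.624
Converged at ψ₁ = 0.624.
Drum-1 compositions:
  n-heptane: x = 0.341, y = 0.756
  n-octane: x = 0.087, y = 0.084
  n-decane: x = 0.572, y = 0.160
Drum-2 feed = drum-1 liquid: z₂ = (0.3406, 0.0872, 0.5722).
Drum 2:
Rachford–Rice: g(ψ₂) = Σ zᵢ(Kᵢ−1)/(1+ψ₂(Kᵢ−1)) = 0.
g(0) = ΣzᵢKᵢ − 1 = 1.040 and g(1) = 1 − Σzᵢ/Kᵢ = -0.124, so a root lies in (0, 1).
Newton–Raphson from ψ₂ = 0.5:
  ψ₂ = 0.500: g = 0.1779, g' = -0.763 → ψ₂ = 0.733
  ψ₂ = 0.733: g = 0.0249, g' = -0.583 → ψ₂ = 0.776
Converged at ψ₂ = 0.776.
  n-heptane: x = 0.091, y = 0.412
  n-octane: x = 0.050, y = 0.098
  n-decane: x = 0.859, y = 0.490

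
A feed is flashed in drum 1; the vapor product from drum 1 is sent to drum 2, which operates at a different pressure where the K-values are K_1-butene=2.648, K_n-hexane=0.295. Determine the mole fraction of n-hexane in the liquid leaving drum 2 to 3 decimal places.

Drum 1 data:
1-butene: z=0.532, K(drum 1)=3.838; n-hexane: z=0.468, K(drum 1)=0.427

Drum 1:
Binary case is linear: z₁(K₁−1)(1+ψ₁(K₂−1)) + z₂(K₂−1)(1+ψ₁(K₁−1)) = 0
⇒ ψ₁ = [z₁(K₁−1)+z₂(K₂−1)] / [−(K₁−1)(K₂−1)] = 1.2417/1.6262 = 0.764
Drum-1 compositions:
  1-butene: x = 0.168, y = 0.645
  n-hexane: x = 0.832, y = 0.355
Drum-2 feed = drum-1 vapor: z₂ = (0.6447, 0.3553).
Drum 2:
Let ψ₂ = V/F and solve Σ zᵢ(Kᵢ−1)/(1+ψ₂(Kᵢ−1)) = 0.
g(0) = ΣzᵢKᵢ − 1 = 0.812 and g(1) = 1 − Σzᵢ/Kᵢ = -0.448, so a root lies in (0, 1).
Iterate (Newton) starting at ψ₂ = 0.32:
  ψ₂ = 0.320: g = 0.3722, g' = -1.045 → ψ₂ = 0.676
  ψ₂ = 0.676: g = 0.0239, g' = -1.037 → ψ₂ = 0.699
Converged at ψ₂ = 0.699.
  1-butene: x = 0.300, y = 0.793
  n-hexane: x = 0.700, y = 0.207

x_n-hexane (drum 2) = 0.700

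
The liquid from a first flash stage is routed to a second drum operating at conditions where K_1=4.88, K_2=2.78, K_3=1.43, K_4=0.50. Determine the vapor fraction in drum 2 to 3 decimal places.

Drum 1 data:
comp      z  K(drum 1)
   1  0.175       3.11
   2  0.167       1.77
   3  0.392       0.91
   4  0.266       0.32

V/F (drum 2) = 0.795

Drum 1:
Rachford–Rice: g(ψ₁) = Σ zᵢ(Kᵢ−1)/(1+ψ₁(Kᵢ−1)) = 0.
Check two-phase: ΣzᵢKᵢ = 1.282 > 1 and Σzᵢ/Kᵢ = 1.413 > 1, so g(0) = 0.282 > 0 and g(1) = -0.413 < 0.
Newton iteration, ψ₁⁰ = 0.31:
  ψ₁ = 0.310: g = 0.0616, g' = -0.550 → ψ₁ = 0.422
  ψ₁ = 0.422: g = 0.0021, g' = -0.520 → ψ₁ = 0.426
Converged at ψ₁ = 0.426.
Drum-1 compositions:
  1: x = 0.092, y = 0.287
  2: x = 0.126, y = 0.223
  3: x = 0.408, y = 0.371
  4: x = 0.374, y = 0.120
Drum-2 feed = drum-1 liquid: z₂ = (0.0922, 0.1258, 0.4076, 0.3744).
Drum 2:
Rachford–Rice: g(ψ₂) = Σ zᵢ(Kᵢ−1)/(1+ψ₂(Kᵢ−1)) = 0.
g(0) = ΣzᵢKᵢ − 1 = 0.570 and g(1) = 1 − Σzᵢ/Kᵢ = -0.098, so a root lies in (0, 1).
Newton iteration, ψ₂⁰ = 0.5:
  ψ₂ = 0.500: g = 0.1347, g' = -0.490 → ψ₂ = 0.775
  ψ₂ = 0.775: g = 0.0090, g' = -0.449 → ψ₂ = 0.795
Converged at ψ₂ = 0.795.
  1: x = 0.023, y = 0.110
  2: x = 0.052, y = 0.145
  3: x = 0.304, y = 0.434
  4: x = 0.622, y = 0.311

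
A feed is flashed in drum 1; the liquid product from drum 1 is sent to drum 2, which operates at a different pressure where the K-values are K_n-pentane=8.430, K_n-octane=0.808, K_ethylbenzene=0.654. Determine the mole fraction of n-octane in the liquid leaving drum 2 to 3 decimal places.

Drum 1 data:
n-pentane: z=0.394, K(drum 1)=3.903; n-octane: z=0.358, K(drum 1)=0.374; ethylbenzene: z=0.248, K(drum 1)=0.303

Drum 1:
Material balance + equilibrium reduce to Σ zᵢ(Kᵢ−1)/(1+ψ₁(Kᵢ−1)) = 0.
g(0) = ΣzᵢKᵢ − 1 = 0.747 and g(1) = 1 − Σzᵢ/Kᵢ = -0.877, so a root lies in (0, 1).
Iterate (Newton) starting at ψ₁ = 0.5:
  ψ₁ = 0.500: g = -0.1250, g' = -1.134 → ψ₁ = 0.390
  ψ₁ = 0.390: g = 0.0029, g' = -1.203 → ψ₁ = 0.392
Converged at ψ₁ = 0.392.
Drum-1 compositions:
  n-pentane: x = 0.184, y = 0.719
  n-octane: x = 0.474, y = 0.177
  ethylbenzene: x = 0.341, y = 0.103
Drum-2 feed = drum-1 liquid: z₂ = (0.1843, 0.4745, 0.3413).
Drum 2:
Let ψ₂ = V/F and solve Σ zᵢ(Kᵢ−1)/(1+ψ₂(Kᵢ−1)) = 0.
Check two-phase: ΣzᵢKᵢ = 2.160 > 1 and Σzᵢ/Kᵢ = 1.131 > 1, so g(0) = 1.160 > 0 and g(1) = -0.131 < 0.
Newton iteration, ψ₂⁰ = 0.31:
  ψ₂ = 0.310: g = 0.1853, g' = -1.003 → ψ₂ = 0.495
  ψ₂ = 0.495: g = 0.0497, g' = -0.546 → ψ₂ = 0.586
  ψ₂ = 0.586: g = 0.0051, g' = -0.442 → ψ₂ = 0.597
Converged at ψ₂ = 0.597.
  n-pentane: x = 0.034, y = 0.286
  n-octane: x = 0.536, y = 0.433
  ethylbenzene: x = 0.430, y = 0.281

x_n-octane (drum 2) = 0.536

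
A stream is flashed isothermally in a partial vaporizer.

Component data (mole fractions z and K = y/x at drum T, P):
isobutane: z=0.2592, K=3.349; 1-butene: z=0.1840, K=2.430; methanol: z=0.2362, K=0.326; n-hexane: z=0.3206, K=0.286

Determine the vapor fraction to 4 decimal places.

Newton–Raphson from ψ = 0.64:
  ψ = 0.6400: g = -0.32089, g' = -1.2169 → ψ = 0.3763
  ψ = 0.3763: g = -0.03205, g' = -1.0602 → ψ = 0.3461
  ψ = 0.3461: g = 0.00020, g' = -1.0744 → ψ = 0.3463
Converged at ψ = 0.3463.

ψ = 0.3463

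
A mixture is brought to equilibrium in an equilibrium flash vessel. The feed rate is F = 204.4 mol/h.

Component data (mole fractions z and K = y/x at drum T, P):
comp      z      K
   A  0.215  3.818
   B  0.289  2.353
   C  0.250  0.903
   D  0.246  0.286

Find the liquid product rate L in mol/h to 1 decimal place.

Rachford–Rice: g(V/F) = Σ zᵢ(Kᵢ−1)/(1+V/F(Kᵢ−1)) = 0.
Check two-phase: ΣzᵢKᵢ = 1.797 > 1 and Σzᵢ/Kᵢ = 1.316 > 1, so g(0) = 0.797 > 0 and g(1) = -0.316 < 0.
Newton–Raphson from V/F = 0.5:
  V/F = 0.500: g = 0.1861, g' = -0.788 → V/F = 0.736
  V/F = 0.736: g = -0.0033, g' = -0.873 → V/F = 0.732
Converged at V/F = 0.732.
Then V = V/F·F = 0.7322·204.4 = 149.7 mol/h and L = F − V = 54.7 mol/h.

L = 54.7 mol/h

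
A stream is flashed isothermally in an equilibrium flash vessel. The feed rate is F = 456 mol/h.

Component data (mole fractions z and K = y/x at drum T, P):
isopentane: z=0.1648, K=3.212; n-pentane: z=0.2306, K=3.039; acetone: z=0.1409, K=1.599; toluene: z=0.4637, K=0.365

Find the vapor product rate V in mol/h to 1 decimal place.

Rachford–Rice: g(V/F) = Σ zᵢ(Kᵢ−1)/(1+V/F(Kᵢ−1)) = 0.
g(0) = ΣzᵢKᵢ − 1 = 0.6247 and g(1) = 1 − Σzᵢ/Kᵢ = -0.4857, so a root lies in (0, 1).
Newton–Raphson from V/F = 0.65:
  V/F = 0.6500: g = -0.08892, g' = -0.8814 → V/F = 0.5491
  V/F = 0.5491: g = -0.00214, g' = -0.8472 → V/F = 0.5466
Converged at V/F = 0.5466.
Then V = V/F·F = 0.5466·456 = 249.2 mol/h and L = F − V = 206.8 mol/h.

V = 249.2 mol/h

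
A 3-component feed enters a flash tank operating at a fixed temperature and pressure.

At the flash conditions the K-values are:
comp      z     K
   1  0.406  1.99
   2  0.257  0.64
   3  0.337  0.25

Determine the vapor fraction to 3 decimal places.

Rachford–Rice: g(ψ) = Σ zᵢ(Kᵢ−1)/(1+ψ(Kᵢ−1)) = 0.
g(0) = ΣzᵢKᵢ − 1 = 0.057 and g(1) = 1 − Σzᵢ/Kᵢ = -0.954, so a root lies in (0, 1).
Newton–Raphson from ψ = 0.53:
  ψ = 0.530: g = -0.2702, g' = -0.744 → ψ = 0.167
  ψ = 0.167: g = -0.0424, g' = -0.578 → ψ = 0.094
Converged at ψ = 0.094.

ψ = 0.094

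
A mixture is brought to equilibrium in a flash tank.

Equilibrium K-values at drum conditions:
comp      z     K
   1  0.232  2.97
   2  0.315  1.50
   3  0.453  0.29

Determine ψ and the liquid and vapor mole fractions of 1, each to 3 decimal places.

ψ = 0.320, x_1 = 0.142, y_1 = 0.423

Material balance + equilibrium reduce to Σ zᵢ(Kᵢ−1)/(1+ψ(Kᵢ−1)) = 0.
Check two-phase: ΣzᵢKᵢ = 1.293 > 1 and Σzᵢ/Kᵢ = 1.850 > 1, so g(0) = 0.293 > 0 and g(1) = -0.850 < 0.
Iterate (Newton) starting at ψ = 0.53:
  ψ = 0.530: g = -0.1676, g' = -0.852 → ψ = 0.333
  ψ = 0.333: g = -0.0104, g' = -0.778 → ψ = 0.320
Converged at ψ = 0.320.
Compositions from xᵢ = zᵢ/(1+ψ(Kᵢ−1)), yᵢ = Kᵢxᵢ:
  1: x = 0.142, y = 0.423
  2: x = 0.272, y = 0.407
  3: x = 0.586, y = 0.170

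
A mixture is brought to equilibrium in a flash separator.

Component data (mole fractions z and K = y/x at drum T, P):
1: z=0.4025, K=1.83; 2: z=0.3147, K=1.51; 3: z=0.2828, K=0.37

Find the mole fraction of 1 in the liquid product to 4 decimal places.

x_1 = 0.2518

Let ψ = V/F and solve Σ zᵢ(Kᵢ−1)/(1+ψ(Kᵢ−1)) = 0.
Check two-phase: ΣzᵢKᵢ = 1.3164 > 1 and Σzᵢ/Kᵢ = 1.1927 > 1, so g(0) = 0.3164 > 0 and g(1) = -0.1927 < 0.
Iterate (Newton) starting at ψ = 0.38:
  ψ = 0.3800: g = 0.15417, g' = -0.4117 → ψ = 0.7545
  ψ = 0.7545: g = -0.01823, g' = -0.5553 → ψ = 0.7216
  ψ = 0.7216: g = -0.00043, g' = -0.5296 → ψ = 0.7208
Converged at ψ = 0.7208.
Compositions from xᵢ = zᵢ/(1+ψ(Kᵢ−1)), yᵢ = Kᵢxᵢ:
  1: x = 0.2518, y = 0.4609
  2: x = 0.2301, y = 0.3475
  3: x = 0.5181, y = 0.1917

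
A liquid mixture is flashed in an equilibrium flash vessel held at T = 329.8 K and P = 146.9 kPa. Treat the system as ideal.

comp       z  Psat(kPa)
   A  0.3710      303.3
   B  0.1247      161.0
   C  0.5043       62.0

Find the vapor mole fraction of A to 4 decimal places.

Raoult's law: Kᵢ = Pᵢˢᵃᵗ/P = Pᵢˢᵃᵗ/146.9.
  K_A = 303.3/146.9 = 2.064670, K_B = 161.0/146.9 = 1.095984, K_C = 62.0/146.9 = 0.422056
Rachford–Rice: g(ψ) = Σ zᵢ(Kᵢ−1)/(1+ψ(Kᵢ−1)) = 0.
Check two-phase: ΣzᵢKᵢ = 1.1155 > 1 and Σzᵢ/Kᵢ = 1.4883 > 1, so g(0) = 0.1155 > 0 and g(1) = -0.4883 < 0.
Newton iteration, ψ⁰ = 0.62:
  ψ = 0.6200: g = -0.20498, g' = -0.5627 → ψ = 0.2557
  ψ = 0.2557: g = -0.01986, g' = -0.4928 → ψ = 0.2154
  ψ = 0.2154: g = 0.00012, g' = -0.4991 → ψ = 0.2157
Converged at ψ = 0.2157.
Compositions from xᵢ = zᵢ/(1+ψ(Kᵢ−1)), yᵢ = Kᵢxᵢ:
  A: x = 0.3017, y = 0.6230
  B: x = 0.1222, y = 0.1339
  C: x = 0.5761, y = 0.2432

y_A = 0.6230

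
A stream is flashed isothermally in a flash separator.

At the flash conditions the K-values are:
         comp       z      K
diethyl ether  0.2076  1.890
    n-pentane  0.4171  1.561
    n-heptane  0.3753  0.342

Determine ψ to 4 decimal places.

Material balance + equilibrium reduce to Σ zᵢ(Kᵢ−1)/(1+ψ(Kᵢ−1)) = 0.
g(0) = ΣzᵢKᵢ − 1 = 0.1718 and g(1) = 1 − Σzᵢ/Kᵢ = -0.4744, so a root lies in (0, 1).
Newton–Raphson from ψ = 0.48:
  ψ = 0.4800: g = -0.04714, g' = -0.5094 → ψ = 0.3875
  ψ = 0.3875: g = -0.00185, g' = -0.4722 → ψ = 0.3835
Converged at ψ = 0.3835.

ψ = 0.3835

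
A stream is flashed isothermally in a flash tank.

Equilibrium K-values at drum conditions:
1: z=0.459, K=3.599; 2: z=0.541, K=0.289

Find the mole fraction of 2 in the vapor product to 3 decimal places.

y_2 = 0.227

Material balance + equilibrium reduce to Σ zᵢ(Kᵢ−1)/(1+V/F(Kᵢ−1)) = 0.
Check two-phase: ΣzᵢKᵢ = 1.808 > 1 and Σzᵢ/Kᵢ = 2.000 > 1, so g(0) = 0.808 > 0 and g(1) = -1.000 < 0.
Binary case is linear: z₁(K₁−1)(1+V/F(K₂−1)) + z₂(K₂−1)(1+V/F(K₁−1)) = 0
⇒ V/F = [z₁(K₁−1)+z₂(K₂−1)] / [−(K₁−1)(K₂−1)] = 0.8083/1.8479 = 0.437
Compositions from xᵢ = zᵢ/(1+V/F(Kᵢ−1)), yᵢ = Kᵢxᵢ:
  1: x = 0.215, y = 0.773
  2: x = 0.785, y = 0.227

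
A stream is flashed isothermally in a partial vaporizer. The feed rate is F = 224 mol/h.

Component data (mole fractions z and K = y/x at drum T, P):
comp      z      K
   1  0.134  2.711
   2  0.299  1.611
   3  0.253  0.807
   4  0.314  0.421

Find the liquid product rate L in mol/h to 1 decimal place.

L = 138.1 mol/h

Iterate (Newton) starting at ψ = 0.66:
  ψ = 0.660: g = -0.1123, g' = -0.431 → ψ = 0.400
  ψ = 0.400: g = -0.0064, g' = -0.400 → ψ = 0.384
Converged at ψ = 0.384.
Then V = ψ·F = 0.3835·224 = 85.9 mol/h and L = F − V = 138.1 mol/h.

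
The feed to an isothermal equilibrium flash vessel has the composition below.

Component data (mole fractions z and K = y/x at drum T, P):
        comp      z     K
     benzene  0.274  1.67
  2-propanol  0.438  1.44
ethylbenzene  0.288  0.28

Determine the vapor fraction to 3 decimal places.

Rachford–Rice: g(ψ) = Σ zᵢ(Kᵢ−1)/(1+ψ(Kᵢ−1)) = 0.
Check two-phase: ΣzᵢKᵢ = 1.169 > 1 and Σzᵢ/Kᵢ = 1.497 > 1, so g(0) = 0.169 > 0 and g(1) = -0.497 < 0.
Newton–Raphson from ψ = 0.5:
  ψ = 0.500: g = -0.0285, g' = -0.490 → ψ = 0.442
  ψ = 0.442: g = -0.0011, g' = -0.454 → ψ = 0.439
Converged at ψ = 0.439.

ψ = 0.439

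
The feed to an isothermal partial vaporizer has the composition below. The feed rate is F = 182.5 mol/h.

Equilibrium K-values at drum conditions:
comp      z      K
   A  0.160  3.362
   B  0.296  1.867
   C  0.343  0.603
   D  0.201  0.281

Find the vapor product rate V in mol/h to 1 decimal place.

V = 78.8 mol/h

Iterate (Newton) starting at ψ = 0.67:
  ψ = 0.670: g = -0.1557, g' = -0.710 → ψ = 0.451
  ψ = 0.451: g = -0.0121, g' = -0.632 → ψ = 0.432
Converged at ψ = 0.432.
Then V = ψ·F = 0.4316·182.5 = 78.8 mol/h and L = F − V = 103.7 mol/h.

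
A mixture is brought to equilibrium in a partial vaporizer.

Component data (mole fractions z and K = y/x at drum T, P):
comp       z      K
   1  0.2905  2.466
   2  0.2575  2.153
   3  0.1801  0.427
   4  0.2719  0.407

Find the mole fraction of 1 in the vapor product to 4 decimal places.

Rachford–Rice: g(β) = Σ zᵢ(Kᵢ−1)/(1+β(Kᵢ−1)) = 0.
Feasibility: ΣzᵢKᵢ = 1.4583, Σzᵢ/Kᵢ = 1.3272 — both > 1, two phases present.
Newton iteration, β⁰ = 0.6:
  β = 0.6000: g = -0.00549, g' = -0.6640 → β = 0.5917
Converged at β = 0.5917.
Compositions from xᵢ = zᵢ/(1+β(Kᵢ−1)), yᵢ = Kᵢxᵢ:
  1: x = 0.1556, y = 0.3836
  2: x = 0.1531, y = 0.3296
  3: x = 0.2725, y = 0.1164
  4: x = 0.4189, y = 0.1705

y_1 = 0.3836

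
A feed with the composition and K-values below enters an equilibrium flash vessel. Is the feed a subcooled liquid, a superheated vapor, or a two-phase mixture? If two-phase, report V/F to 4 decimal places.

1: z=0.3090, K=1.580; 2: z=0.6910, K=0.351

subcooled liquid

ΣzᵢKᵢ = 0.7308; Σzᵢ/Kᵢ = 2.1642.
Since ΣzᵢKᵢ < 1 the mixture is below its bubble point — single liquid phase.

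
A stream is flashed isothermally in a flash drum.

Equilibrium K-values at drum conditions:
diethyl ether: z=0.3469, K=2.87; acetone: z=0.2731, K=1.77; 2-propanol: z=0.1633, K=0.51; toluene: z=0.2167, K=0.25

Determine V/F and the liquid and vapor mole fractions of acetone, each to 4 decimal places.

V/F = 0.6482, x_acetone = 0.1822, y_acetone = 0.3225

Rachford–Rice: g(V/F) = Σ zᵢ(Kᵢ−1)/(1+V/F(Kᵢ−1)) = 0.
g(0) = ΣzᵢKᵢ − 1 = 0.6164 and g(1) = 1 − Σzᵢ/Kᵢ = -0.4622, so a root lies in (0, 1).
Iterate (Newton) starting at V/F = 0.5:
  V/F = 0.5000: g = 0.12106, g' = -0.7892 → V/F = 0.6534
  V/F = 0.6534: g = -0.00453, g' = -0.8709 → V/F = 0.6482
Converged at V/F = 0.6482.
Compositions from xᵢ = zᵢ/(1+V/F(Kᵢ−1)), yᵢ = Kᵢxᵢ:
  diethyl ether: x = 0.1568, y = 0.4501
  acetone: x = 0.1822, y = 0.3225
  2-propanol: x = 0.2393, y = 0.1220
  toluene: x = 0.4217, y = 0.1054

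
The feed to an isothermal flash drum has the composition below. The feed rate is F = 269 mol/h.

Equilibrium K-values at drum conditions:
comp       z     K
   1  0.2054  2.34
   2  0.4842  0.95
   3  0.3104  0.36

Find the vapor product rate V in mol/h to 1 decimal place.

Newton iteration, ψ⁰ = 0.5:
  ψ = 0.5000: g = -0.15216, g' = -0.4085 → ψ = 0.1275
  ψ = 0.1275: g = -0.00559, g' = -0.4210 → ψ = 0.1142
  ψ = 0.1142: g = 0.00004, g' = -0.4266 → ψ = 0.1143
Converged at ψ = 0.1143.
Then V = ψ·F = 0.1143·269 = 30.7 mol/h and L = F − V = 238.3 mol/h.

V = 30.7 mol/h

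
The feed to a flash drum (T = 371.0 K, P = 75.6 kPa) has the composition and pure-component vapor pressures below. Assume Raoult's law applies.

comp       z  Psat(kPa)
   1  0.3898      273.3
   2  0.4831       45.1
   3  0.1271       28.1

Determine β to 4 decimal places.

Raoult's law: Kᵢ = Pᵢˢᵃᵗ/P = Pᵢˢᵃᵗ/75.6.
  K_1 = 273.3/75.6 = 3.615079, K_2 = 45.1/75.6 = 0.596561, K_3 = 28.1/75.6 = 0.371693
Iterate (Newton) starting at β = 0.5:
  β = 0.5000: g = 0.08116, g' = -0.7307 → β = 0.6111
  β = 0.6111: g = 0.00406, g' = -0.6656 → β = 0.6172
Converged at β = 0.6172.

β = 0.6172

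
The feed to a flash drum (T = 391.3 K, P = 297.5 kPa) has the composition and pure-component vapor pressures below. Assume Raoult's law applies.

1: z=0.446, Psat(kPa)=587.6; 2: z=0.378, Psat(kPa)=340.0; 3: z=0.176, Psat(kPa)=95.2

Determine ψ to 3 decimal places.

ψ = 0.854

Raoult's law: Kᵢ = Pᵢˢᵃᵗ/P = Pᵢˢᵃᵗ/297.5.
  K_1 = 587.6/297.5 = 1.97513, K_2 = 340.0/297.5 = 1.14286, K_3 = 95.2/297.5 = 0.32000
Newton–Raphson from ψ = 0.6:
  ψ = 0.600: g = 0.1220, g' = -0.408 → ψ = 0.899
  ψ = 0.899: g = -0.0285, g' = -0.666 → ψ = 0.856
  ψ = 0.856: g = -0.0015, g' = -0.599 → ψ = 0.854
Converged at ψ = 0.854.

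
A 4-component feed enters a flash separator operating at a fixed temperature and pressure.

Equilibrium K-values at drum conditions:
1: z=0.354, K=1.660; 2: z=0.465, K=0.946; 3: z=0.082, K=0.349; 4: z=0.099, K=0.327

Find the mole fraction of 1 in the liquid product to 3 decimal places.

x_1 = 0.283

Rachford–Rice: g(V/F) = Σ zᵢ(Kᵢ−1)/(1+V/F(Kᵢ−1)) = 0.
Check two-phase: ΣzᵢKᵢ = 1.089 > 1 and Σzᵢ/Kᵢ = 1.243 > 1, so g(0) = 0.089 > 0 and g(1) = -0.243 < 0.
Newton iteration, V/F⁰ = 0.49:
  V/F = 0.490: g = -0.0270, g' = -0.264 → V/F = 0.388
  V/F = 0.388: g = -0.0012, g' = -0.243 → V/F = 0.383
Converged at V/F = 0.383.
Compositions from xᵢ = zᵢ/(1+V/F(Kᵢ−1)), yᵢ = Kᵢxᵢ:
  1: x = 0.283, y = 0.469
  2: x = 0.475, y = 0.449
  3: x = 0.109, y = 0.038
  4: x = 0.133, y = 0.044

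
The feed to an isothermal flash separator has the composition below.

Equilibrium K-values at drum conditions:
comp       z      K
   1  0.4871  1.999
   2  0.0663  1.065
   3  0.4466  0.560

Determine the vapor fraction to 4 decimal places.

Rachford–Rice: g(ψ) = Σ zᵢ(Kᵢ−1)/(1+ψ(Kᵢ−1)) = 0.
g(0) = ΣzᵢKᵢ − 1 = 0.2944 and g(1) = 1 − Σzᵢ/Kᵢ = -0.1034, so a root lies in (0, 1).
Newton–Raphson from ψ = 0.5:
  ψ = 0.5000: g = 0.07676, g' = -0.3586 → ψ = 0.7141
  ψ = 0.7141: g = 0.00160, g' = -0.3497 → ψ = 0.7186
Converged at ψ = 0.7186.

ψ = 0.7186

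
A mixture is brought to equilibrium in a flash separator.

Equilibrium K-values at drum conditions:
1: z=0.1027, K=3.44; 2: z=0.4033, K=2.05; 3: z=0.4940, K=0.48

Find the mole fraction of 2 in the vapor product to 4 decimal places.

Material balance + equilibrium reduce to Σ zᵢ(Kᵢ−1)/(1+ψ(Kᵢ−1)) = 0.
g(0) = ΣzᵢKᵢ − 1 = 0.4172 and g(1) = 1 − Σzᵢ/Kᵢ = -0.2558, so a root lies in (0, 1).
Newton iteration, ψ⁰ = 0.5:
  ψ = 0.5000: g = 0.04342, g' = -0.5592 → ψ = 0.5777
  ψ = 0.5777: g = 0.00042, g' = -0.5505 → ψ = 0.5784
Converged at ψ = 0.5784.
Compositions from xᵢ = zᵢ/(1+ψ(Kᵢ−1)), yᵢ = Kᵢxᵢ:
  1: x = 0.0426, y = 0.1465
  2: x = 0.2509, y = 0.5144
  3: x = 0.7065, y = 0.3391

y_2 = 0.5144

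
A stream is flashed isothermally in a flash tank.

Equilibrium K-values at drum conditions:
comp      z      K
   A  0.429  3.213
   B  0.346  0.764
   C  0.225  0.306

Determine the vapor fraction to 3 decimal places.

ψ = 0.661

Rachford–Rice: g(ψ) = Σ zᵢ(Kᵢ−1)/(1+ψ(Kᵢ−1)) = 0.
g(0) = ΣzᵢKᵢ − 1 = 0.712 and g(1) = 1 − Σzᵢ/Kᵢ = -0.322, so a root lies in (0, 1).
Newton iteration, ψ⁰ = 0.31:
  ψ = 0.310: g = 0.2760, g' = -0.937 → ψ = 0.604
  ψ = 0.604: g = 0.0419, g' = -0.732 → ψ = 0.662
  ψ = 0.662: g = -0.0002, g' = -0.744 → ψ = 0.661
Converged at ψ = 0.661.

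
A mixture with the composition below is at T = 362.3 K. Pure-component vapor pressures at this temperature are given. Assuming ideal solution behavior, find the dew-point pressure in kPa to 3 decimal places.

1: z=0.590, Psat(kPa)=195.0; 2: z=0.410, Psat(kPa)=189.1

At the dew point ψ → 1, so Σzᵢ/Kᵢ = 1 with Kᵢ = Pᵢˢᵃᵗ/P ⇒ 1/P = Σzᵢ/Pᵢˢᵃᵗ.
1/P = 0.590/195.0 + 0.410/189.1 = 0.005194 ⇒ P = 192.537 kPa

Pdew = 192.537 kPa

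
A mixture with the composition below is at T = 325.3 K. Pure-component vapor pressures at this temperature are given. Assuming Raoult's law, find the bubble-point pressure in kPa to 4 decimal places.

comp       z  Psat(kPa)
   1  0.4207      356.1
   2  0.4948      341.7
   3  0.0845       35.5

Pbub = 321.8842 kPa

At the bubble point ψ → 0, so ΣzᵢKᵢ = 1 with Kᵢ = Pᵢˢᵃᵗ/P ⇒ P = ΣzᵢPᵢˢᵃᵗ.
P = 0.4207·356.1 + 0.4948·341.7 + 0.0845·35.5 = 321.8842 kPa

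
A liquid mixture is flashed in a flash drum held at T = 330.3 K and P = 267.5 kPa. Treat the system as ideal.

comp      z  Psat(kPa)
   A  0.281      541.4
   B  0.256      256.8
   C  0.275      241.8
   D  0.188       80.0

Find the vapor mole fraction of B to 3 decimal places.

y_B = 0.249

Raoult's law: Kᵢ = Pᵢˢᵃᵗ/P = Pᵢˢᵃᵗ/267.5.
  K_A = 541.4/267.5 = 2.02393, K_B = 256.8/267.5 = 0.96000, K_C = 241.8/267.5 = 0.90393, K_D = 80.0/267.5 = 0.29907
Material balance + equilibrium reduce to Σ zᵢ(Kᵢ−1)/(1+V/F(Kᵢ−1)) = 0.
Feasibility: ΣzᵢKᵢ = 1.119, Σzᵢ/Kᵢ = 1.338 — both > 1, two phases present.
Newton–Raphson from V/F = 0.3:
  V/F = 0.300: g = 0.0157, g' = -0.324 → V/F = 0.348
Converged at V/F = 0.348.
Compositions from xᵢ = zᵢ/(1+V/F(Kᵢ−1)), yᵢ = Kᵢxᵢ:
  A: x = 0.207, y = 0.419
  B: x = 0.260, y = 0.249
  C: x = 0.285, y = 0.257
  D: x = 0.249, y = 0.074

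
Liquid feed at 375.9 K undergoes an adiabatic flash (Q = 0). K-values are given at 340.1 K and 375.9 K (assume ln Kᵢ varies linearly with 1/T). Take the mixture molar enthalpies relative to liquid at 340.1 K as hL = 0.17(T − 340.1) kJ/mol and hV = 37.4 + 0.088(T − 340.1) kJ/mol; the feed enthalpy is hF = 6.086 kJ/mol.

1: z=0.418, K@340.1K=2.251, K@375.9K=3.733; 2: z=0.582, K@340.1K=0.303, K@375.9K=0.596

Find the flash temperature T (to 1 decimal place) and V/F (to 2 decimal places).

T = 341.4 K, V/F = 0.16

Adiabatic flash: solve Rachford–Rice at each trial T, then check hF = ψ·hV(T) + (1−ψ)·hL(T).
  T = 340.1 K: K = (2.251, 0.303), RR gives ψ = 0.134, H_out = 5.030 kJ/mol
  T = 375.9 K: K = (3.733, 0.596), RR gives ψ = 0.822, H_out = 34.405 kJ/mol
  T = 358.0 K: K = (2.936, 0.432), RR gives ψ = 0.436, H_out = 18.692 kJ/mol
  T = 349.1 K: K = (2.581, 0.364), RR gives ψ = 0.289, H_out = 12.128 kJ/mol
  T = 344.6 K: K = (2.413, 0.332), RR gives ψ = 0.214, H_out = 8.696 kJ/mol
  T = 342.4 K: K = (2.333, 0.318), RR gives ψ = 0.176, H_out = 6.942 kJ/mol
Linear interpolation between T = 340.1 (H_out = 5.030) and T = 342.4 (H_out = 6.942) on hF = 6.086 gives T ≈ 341.4 K, at which ψ = 0.16.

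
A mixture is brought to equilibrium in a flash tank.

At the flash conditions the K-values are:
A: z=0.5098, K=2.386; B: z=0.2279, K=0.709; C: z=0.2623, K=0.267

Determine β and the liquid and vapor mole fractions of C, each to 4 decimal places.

β = 0.5498, x_C = 0.4394, y_C = 0.1173

Let β = V/F and solve Σ zᵢ(Kᵢ−1)/(1+β(Kᵢ−1)) = 0.
Check two-phase: ΣzᵢKᵢ = 1.4480 > 1 and Σzᵢ/Kᵢ = 1.5175 > 1, so g(0) = 0.4480 > 0 and g(1) = -0.5175 < 0.
Newton iteration, β⁰ = 0.33:
  β = 0.3300: g = 0.15785, g' = -0.7299 → β = 0.5463
  β = 0.5463: g = 0.00261, g' = -0.7365 → β = 0.5498
Converged at β = 0.5498.
Compositions from xᵢ = zᵢ/(1+β(Kᵢ−1)), yᵢ = Kᵢxᵢ:
  A: x = 0.2893, y = 0.6903
  B: x = 0.2713, y = 0.1924
  C: x = 0.4394, y = 0.1173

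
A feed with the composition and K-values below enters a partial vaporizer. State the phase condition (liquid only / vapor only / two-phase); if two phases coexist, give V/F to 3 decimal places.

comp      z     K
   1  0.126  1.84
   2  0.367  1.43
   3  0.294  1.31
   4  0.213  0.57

ΣzᵢKᵢ = 1.263; Σzᵢ/Kᵢ = 0.923.
Since Σzᵢ/Kᵢ < 1 the mixture is above its dew point — single vapor phase.

vapor only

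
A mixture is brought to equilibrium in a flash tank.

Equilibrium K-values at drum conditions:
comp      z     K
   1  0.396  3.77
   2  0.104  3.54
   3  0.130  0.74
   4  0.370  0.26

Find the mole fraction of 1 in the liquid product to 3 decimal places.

x_1 = 0.151

Iterate (Newton) starting at ψ = 0.4:
  ψ = 0.400: g = 0.2247, g' = -1.269 → ψ = 0.577
  ψ = 0.577: g = 0.0115, g' = -1.190 → ψ = 0.587
Converged at ψ = 0.587.
Compositions from xᵢ = zᵢ/(1+ψ(Kᵢ−1)), yᵢ = Kᵢxᵢ:
  1: x = 0.151, y = 0.569
  2: x = 0.042, y = 0.148
  3: x = 0.153, y = 0.114
  4: x = 0.654, y = 0.170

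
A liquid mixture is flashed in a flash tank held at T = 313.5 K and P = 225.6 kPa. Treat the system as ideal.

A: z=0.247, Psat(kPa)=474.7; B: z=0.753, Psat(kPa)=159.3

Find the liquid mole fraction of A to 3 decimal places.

Raoult's law: Kᵢ = Pᵢˢᵃᵗ/P = Pᵢˢᵃᵗ/225.6.
  K_A = 474.7/225.6 = 2.10417, K_B = 159.3/225.6 = 0.70612
Rachford–Rice: g(ψ) = Σ zᵢ(Kᵢ−1)/(1+ψ(Kᵢ−1)) = 0.
g(0) = ΣzᵢKᵢ − 1 = 0.051 and g(1) = 1 − Σzᵢ/Kᵢ = -0.184, so a root lies in (0, 1).
Iterate (Newton) starting at ψ = 0.5:
  ψ = 0.500: g = -0.0837, g' = -0.214 → ψ = 0.110
  ψ = 0.110: g = 0.0146, g' = -0.309 → ψ = 0.157
  ψ = 0.157: g = 0.0005, g' = -0.290 → ψ = 0.159
Converged at ψ = 0.159.
Compositions from xᵢ = zᵢ/(1+ψ(Kᵢ−1)), yᵢ = Kᵢxᵢ:
  A: x = 0.210, y = 0.442
  B: x = 0.790, y = 0.558

x_A = 0.210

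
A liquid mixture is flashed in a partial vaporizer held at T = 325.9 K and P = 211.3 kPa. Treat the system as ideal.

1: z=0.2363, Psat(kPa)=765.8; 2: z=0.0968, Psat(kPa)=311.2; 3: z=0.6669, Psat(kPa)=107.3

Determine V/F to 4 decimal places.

V/F = 0.3026

Raoult's law: Kᵢ = Pᵢˢᵃᵗ/P = Pᵢˢᵃᵗ/211.3.
  K_1 = 765.8/211.3 = 3.624231, K_2 = 311.2/211.3 = 1.472788, K_3 = 107.3/211.3 = 0.507809
Rachford–Rice: g(V/F) = Σ zᵢ(Kᵢ−1)/(1+V/F(Kᵢ−1)) = 0.
Feasibility: ΣzᵢKᵢ = 1.3376, Σzᵢ/Kᵢ = 1.4442 — both > 1, two phases present.
Newton–Raphson from V/F = 0.47:
  V/F = 0.4700: g = -0.11193, g' = -0.6142 → V/F = 0.2878
  V/F = 0.2878: g = 0.01119, g' = -0.7643 → V/F = 0.3024
  V/F = 0.3024: g = 0.00014, g' = -0.7454 → V/F = 0.3026
Converged at V/F = 0.3026.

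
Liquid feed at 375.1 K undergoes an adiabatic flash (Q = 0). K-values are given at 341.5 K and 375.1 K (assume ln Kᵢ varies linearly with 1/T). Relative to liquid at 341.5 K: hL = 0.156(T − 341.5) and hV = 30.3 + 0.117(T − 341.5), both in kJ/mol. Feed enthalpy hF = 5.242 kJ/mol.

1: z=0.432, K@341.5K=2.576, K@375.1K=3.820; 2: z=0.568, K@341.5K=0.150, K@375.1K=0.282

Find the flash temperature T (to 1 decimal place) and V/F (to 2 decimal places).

T = 343.3 K, V/F = 0.16

Adiabatic flash: solve Rachford–Rice at each trial T, then check hF = ψ·hV(T) + (1−ψ)·hL(T).
  T = 341.5 K: K = (2.576, 0.150), RR gives ψ = 0.148, H_out = 4.479 kJ/mol
  T = 375.1 K: K = (3.820, 0.282), RR gives ψ = 0.400, H_out = 16.845 kJ/mol
  T = 358.3 K: K = (3.166, 0.209), RR gives ψ = 0.284, H_out = 11.032 kJ/mol
  T = 349.9 K: K = (2.863, 0.178), RR gives ψ = 0.220, H_out = 7.917 kJ/mol
  T = 345.7 K: K = (2.717, 0.163), RR gives ψ = 0.186, H_out = 6.250 kJ/mol
  T = 343.6 K: K = (2.646, 0.157), RR gives ψ = 0.167, H_out = 5.379 kJ/mol
Linear interpolation between T = 341.5 (H_out = 4.479) and T = 343.6 (H_out = 5.379) on hF = 5.242 gives T ≈ 343.3 K, at which ψ = 0.16.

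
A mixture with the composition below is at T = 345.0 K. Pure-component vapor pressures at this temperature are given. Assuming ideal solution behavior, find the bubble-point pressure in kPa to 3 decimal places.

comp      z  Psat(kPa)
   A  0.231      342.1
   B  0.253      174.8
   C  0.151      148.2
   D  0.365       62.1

At the bubble point ψ → 0, so ΣzᵢKᵢ = 1 with Kᵢ = Pᵢˢᵃᵗ/P ⇒ P = ΣzᵢPᵢˢᵃᵗ.
P = 0.231·342.1 + 0.253·174.8 + 0.151·148.2 + 0.365·62.1 = 168.294 kPa

Pbub = 168.294 kPa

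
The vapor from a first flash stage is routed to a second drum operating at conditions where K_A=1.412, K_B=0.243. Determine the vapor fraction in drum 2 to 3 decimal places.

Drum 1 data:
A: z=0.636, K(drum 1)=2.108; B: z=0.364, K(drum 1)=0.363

Drum 1:
Material balance + equilibrium reduce to Σ zᵢ(Kᵢ−1)/(1+ψ₁(Kᵢ−1)) = 0.
Feasibility: ΣzᵢKᵢ = 1.473, Σzᵢ/Kᵢ = 1.304 — both > 1, two phases present.
Binary case is linear: z₁(K₁−1)(1+ψ₁(K₂−1)) + z₂(K₂−1)(1+ψ₁(K₁−1)) = 0
⇒ ψ₁ = [z₁(K₁−1)+z₂(K₂−1)] / [−(K₁−1)(K₂−1)] = 0.4728/0.7058 = 0.670
Drum-1 compositions:
  A: x = 0.365, y = 0.770
  B: x = 0.635, y = 0.230
Drum-2 feed = drum-1 vapor: z₂ = (0.7695, 0.2305).
Drum 2:
Material balance + equilibrium reduce to Σ zᵢ(Kᵢ−1)/(1+ψ₂(Kᵢ−1)) = 0.
Check two-phase: ΣzᵢKᵢ = 1.143 > 1 and Σzᵢ/Kᵢ = 1.493 > 1, so g(0) = 0.143 > 0 and g(1) = -0.493 < 0.
Newton–Raphson from ψ₂ = 0.35:
  ψ₂ = 0.350: g = 0.0397, g' = -0.344 → ψ₂ = 0.465
  ψ₂ = 0.465: g = -0.0033, g' = -0.407 → ψ₂ = 0.457
Converged at ψ₂ = 0.457.
  A: x = 0.648, y = 0.914
  B: x = 0.352, y = 0.086

V/F (drum 2) = 0.457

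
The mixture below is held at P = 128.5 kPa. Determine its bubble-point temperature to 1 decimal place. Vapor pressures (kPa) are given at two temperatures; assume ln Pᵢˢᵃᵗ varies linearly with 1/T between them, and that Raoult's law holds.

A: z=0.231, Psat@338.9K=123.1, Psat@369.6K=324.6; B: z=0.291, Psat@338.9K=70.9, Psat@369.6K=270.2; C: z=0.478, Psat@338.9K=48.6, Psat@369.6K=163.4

T = 353.5 K

Bubble-point temperature: ΣzᵢPᵢˢᵃᵗ(T) = P. Interpolate ln Pᵢˢᵃᵗ = aᵢ + bᵢ/T.
  T = 338.9 K: ΣzᵢPᵢˢᵃᵗ = 72.30 kPa
  T = 369.6 K: ΣzᵢPᵢˢᵃᵗ = 231.72 kPa
  T = 354.2 K: ΣzᵢPᵢˢᵃᵗ = 132.10 kPa
  T = 346.5 K: ΣzᵢPᵢˢᵃᵗ = 98.11 kPa
  T = 350.4 K: ΣzᵢPᵢˢᵃᵗ = 114.22 kPa
  T = 352.3 K: ΣzᵢPᵢˢᵃᵗ = 122.88 kPa
Interpolating between 352.3 K and 354.2 K gives T ≈ 353.5 K.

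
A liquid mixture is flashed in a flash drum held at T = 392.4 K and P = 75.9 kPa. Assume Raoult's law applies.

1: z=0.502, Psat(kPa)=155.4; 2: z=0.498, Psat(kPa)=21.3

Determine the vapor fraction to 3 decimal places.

ψ = 0.222

Raoult's law: Kᵢ = Pᵢˢᵃᵗ/P = Pᵢˢᵃᵗ/75.9.
  K_1 = 155.4/75.9 = 2.04743, K_2 = 21.3/75.9 = 0.28063
Material balance + equilibrium reduce to Σ zᵢ(Kᵢ−1)/(1+ψ(Kᵢ−1)) = 0.
Feasibility: ΣzᵢKᵢ = 1.168, Σzᵢ/Kᵢ = 2.020 — both > 1, two phases present.
Iterate (Newton) starting at ψ = 0.5:
  ψ = 0.500: g = -0.2144, g' = -0.866 → ψ = 0.252
  ψ = 0.252: g = -0.0218, g' = -0.729 → ψ = 0.222
Converged at ψ = 0.222.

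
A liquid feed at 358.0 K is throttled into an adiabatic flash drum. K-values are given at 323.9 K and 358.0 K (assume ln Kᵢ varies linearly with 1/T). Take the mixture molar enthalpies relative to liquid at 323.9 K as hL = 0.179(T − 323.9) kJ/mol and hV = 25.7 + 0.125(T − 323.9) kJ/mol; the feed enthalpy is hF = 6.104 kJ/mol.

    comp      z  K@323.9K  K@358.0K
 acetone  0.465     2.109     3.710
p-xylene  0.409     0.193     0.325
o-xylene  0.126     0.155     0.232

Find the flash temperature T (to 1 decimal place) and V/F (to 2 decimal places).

T = 330.5 K, V/F = 0.19

Adiabatic flash: solve Rachford–Rice at each trial T, then check hF = ψ·hV(T) + (1−ψ)·hL(T).
  T = 323.9 K: K = (2.109, 0.193, 0.155), RR gives ψ = 0.087, H_out = 2.248 kJ/mol
  T = 358.0 K: K = (3.710, 0.325, 0.232), RR gives ψ = 0.469, H_out = 17.288 kJ/mol
  T = 340.9 K: K = (2.835, 0.254, 0.191), RR gives ψ = 0.319, H_out = 10.952 kJ/mol
  T = 332.4 K: K = (2.454, 0.222, 0.173), RR gives ψ = 0.221, H_out = 7.098 kJ/mol
  T = 328.1 K: K = (2.275, 0.207, 0.164), RR gives ψ = 0.159, H_out = 4.812 kJ/mol
  T = 330.2 K: K = (2.362, 0.214, 0.168), RR gives ψ = 0.191, H_out = 5.964 kJ/mol
Linear interpolation between T = 330.2 (H_out = 5.964) and T = 332.4 (H_out = 7.098) on hF = 6.104 gives T ≈ 330.5 K, at which ψ = 0.19.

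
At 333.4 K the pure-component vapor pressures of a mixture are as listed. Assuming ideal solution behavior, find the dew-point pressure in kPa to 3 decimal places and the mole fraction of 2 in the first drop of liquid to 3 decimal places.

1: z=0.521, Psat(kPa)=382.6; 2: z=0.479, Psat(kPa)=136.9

Pdew = 205.734 kPa, x_2 = 0.720

At the dew point ψ → 1, so Σzᵢ/Kᵢ = 1 with Kᵢ = Pᵢˢᵃᵗ/P ⇒ 1/P = Σzᵢ/Pᵢˢᵃᵗ.
1/P = 0.521/382.6 + 0.479/136.9 = 0.004861 ⇒ P = 205.734 kPa
xᵢ = zᵢP/Pᵢˢᵃᵗ ⇒ x_2 = 0.479·205.734/136.9 = 0.720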